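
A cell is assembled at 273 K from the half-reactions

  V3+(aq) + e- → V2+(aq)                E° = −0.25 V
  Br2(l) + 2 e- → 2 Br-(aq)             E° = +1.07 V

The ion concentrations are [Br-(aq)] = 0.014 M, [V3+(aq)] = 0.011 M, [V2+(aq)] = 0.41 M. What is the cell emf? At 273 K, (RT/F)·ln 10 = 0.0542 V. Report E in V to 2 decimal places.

Br₂/Br⁻ is reduced (cathode, E° = +1.07 V) and V³⁺/V²⁺ is oxidized (anode).
E°cell = E°cat − E°an = +1.07 − (−0.25) = +1.32 V; n = 2.
Balancing gives Br2(l) + 2 V2+(aq) → 2 Br-(aq) + 2 V3+(aq); hence Q = ([Br-(aq)]^2·[V3+(aq)]^2) / [V2+(aq)]^2 = 1.41×10^−7 (log Q = −6.851).
Applying E = E° − (RT ln10/nF)·log Q gives +1.32 − (0.0542/2)(−6.851) = +1.51 V.

+1.51 V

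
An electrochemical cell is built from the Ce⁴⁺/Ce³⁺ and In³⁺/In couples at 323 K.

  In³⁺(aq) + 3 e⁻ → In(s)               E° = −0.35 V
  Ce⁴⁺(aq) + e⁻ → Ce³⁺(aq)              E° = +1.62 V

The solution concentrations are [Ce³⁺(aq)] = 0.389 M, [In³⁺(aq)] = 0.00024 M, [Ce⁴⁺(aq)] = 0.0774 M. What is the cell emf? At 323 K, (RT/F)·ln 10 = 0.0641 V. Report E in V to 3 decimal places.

Ce⁴⁺/Ce³⁺ is reduced (cathode, E° = +1.62 V) and In³⁺/In is oxidized (anode).
E°cell = +1.62 − (−0.35) = +1.97 V, with n = 3 electrons transferred.
For the overall reaction 3 Ce⁴⁺(aq) + In(s) → 3 Ce³⁺(aq) + In³⁺(aq), Q = ([Ce³⁺(aq)]^3·[In³⁺(aq)]) / [Ce⁴⁺(aq)]^3 = 0.0305, giving log Q = −1.516.
By the Nernst equation, E = +1.97 − (0.0641/3)·(−1.516) = +2.002 V.

+2.002 V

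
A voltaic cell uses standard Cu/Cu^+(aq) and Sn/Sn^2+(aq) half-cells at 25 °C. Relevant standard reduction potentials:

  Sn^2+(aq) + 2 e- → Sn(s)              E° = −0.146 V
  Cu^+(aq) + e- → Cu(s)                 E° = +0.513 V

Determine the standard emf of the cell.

+0.659 V

The Cu⁺/Cu couple has the higher E°, so Cu ion is reduced (cathode) and Sn is oxidized (anode).
E°cell = E°(cathode) − E°(anode) = +0.513 − (−0.146) = +0.659 V.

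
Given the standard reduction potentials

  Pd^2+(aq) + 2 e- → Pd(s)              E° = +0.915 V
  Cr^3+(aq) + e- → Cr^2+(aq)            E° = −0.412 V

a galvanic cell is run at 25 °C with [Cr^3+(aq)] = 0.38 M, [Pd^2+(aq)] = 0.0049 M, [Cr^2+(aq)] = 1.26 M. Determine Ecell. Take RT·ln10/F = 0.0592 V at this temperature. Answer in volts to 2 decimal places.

+1.29 V

Since E°(Pd²⁺/Pd) > E°(Cr³⁺/Cr²⁺), Pd²⁺/Pd serves as the cathode.
E°cell = +0.915 − (−0.412) = +1.327 V, with n = 2 electrons transferred.
For the overall reaction Pd^2+(aq) + 2 Cr^2+(aq) → Pd(s) + 2 Cr^3+(aq), Q = [Cr^3+(aq)]^2 / ([Pd^2+(aq)]·[Cr^2+(aq)]^2) = 18.6, giving log Q = 1.269.
E = E° − (0.0592/n)·log Q = +1.327 − (0.0592/2)(1.269) = +1.29 V.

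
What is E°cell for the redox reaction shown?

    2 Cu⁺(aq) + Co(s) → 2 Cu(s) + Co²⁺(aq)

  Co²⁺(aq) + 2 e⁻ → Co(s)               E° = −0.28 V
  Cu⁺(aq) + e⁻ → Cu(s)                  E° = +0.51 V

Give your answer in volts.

+0.79 V

In the reaction as written, Cu⁺(aq) is reduced (cathode) and Co²⁺(aq) is produced by oxidation at the anode.
E°cell = E°(cathode) − E°(anode) = +0.51 − (−0.28) = +0.79 V.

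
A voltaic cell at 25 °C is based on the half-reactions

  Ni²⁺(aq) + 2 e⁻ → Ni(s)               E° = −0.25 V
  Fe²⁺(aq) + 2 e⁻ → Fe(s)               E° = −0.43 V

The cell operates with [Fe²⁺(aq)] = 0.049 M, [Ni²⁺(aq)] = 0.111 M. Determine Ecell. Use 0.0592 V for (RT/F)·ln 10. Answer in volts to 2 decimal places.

+0.19 V

Since E°(Ni²⁺/Ni) > E°(Fe²⁺/Fe), Ni²⁺/Ni serves as the cathode.
E°cell = −0.25 − (−0.43) = +0.18 V, with n = 2 electrons transferred.
The balanced reaction is Ni²⁺(aq) + Fe(s) → Ni(s) + Fe²⁺(aq), so Q = [Fe²⁺(aq)] / [Ni²⁺(aq)] = 0.441 and log Q = −0.355.
Applying E = E° − (RT ln10/nF)·log Q gives +0.18 − (0.0592/2)(−0.355) = +0.19 V.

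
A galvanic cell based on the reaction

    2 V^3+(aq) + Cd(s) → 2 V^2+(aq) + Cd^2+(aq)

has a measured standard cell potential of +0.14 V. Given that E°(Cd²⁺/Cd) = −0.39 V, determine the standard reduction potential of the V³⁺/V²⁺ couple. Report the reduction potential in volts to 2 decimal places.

−0.25 V

In the reaction as written the V³⁺/V²⁺ couple is reduced (cathode) and Cd²⁺/Cd is oxidized (anode), so E°cell = E°(V³⁺/V²⁺) − E°(Cd²⁺/Cd).
E°(V³⁺/V²⁺) = E°cell + E°(anode) = +0.14 + (−0.39) = −0.25 V.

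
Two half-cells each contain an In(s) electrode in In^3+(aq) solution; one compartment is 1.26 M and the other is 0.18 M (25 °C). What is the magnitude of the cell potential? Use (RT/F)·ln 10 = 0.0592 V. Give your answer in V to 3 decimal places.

0.017 V

For a concentration cell E°cell = 0, since both electrodes use the same couple.
The compartment with the higher In^3+(aq) concentration (1.26 M) acts as the cathode; ions are reduced there and produced at the dilute (0.18 M) anode.
With n = 3, Ecell = −(0.0592/3)·log([dilute]/[conc]) = −(0.0592/3)·log(0.18/1.26) = +0.017 V.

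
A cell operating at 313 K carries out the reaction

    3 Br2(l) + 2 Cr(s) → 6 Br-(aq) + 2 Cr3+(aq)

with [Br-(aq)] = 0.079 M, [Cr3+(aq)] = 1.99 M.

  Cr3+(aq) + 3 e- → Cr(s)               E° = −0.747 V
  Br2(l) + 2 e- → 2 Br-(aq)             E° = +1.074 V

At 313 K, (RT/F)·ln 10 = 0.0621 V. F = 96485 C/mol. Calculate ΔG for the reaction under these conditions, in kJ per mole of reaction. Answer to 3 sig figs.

E°cell = +1.074 − (−0.747) = +1.821 V; the balanced reaction transfers n = 6 electrons.
The reaction quotient is [Br-(aq)]^6·[Cr3+(aq)]^2 = 9.63×10^−7; by Nernst, E = +1.821 − (0.0621/6)(−6.017) = +1.8833 V.
ΔG = −nFE = −(6)(96485)(+1.8833) J/mol = −1090 kJ/mol.

−1090 kJ/mol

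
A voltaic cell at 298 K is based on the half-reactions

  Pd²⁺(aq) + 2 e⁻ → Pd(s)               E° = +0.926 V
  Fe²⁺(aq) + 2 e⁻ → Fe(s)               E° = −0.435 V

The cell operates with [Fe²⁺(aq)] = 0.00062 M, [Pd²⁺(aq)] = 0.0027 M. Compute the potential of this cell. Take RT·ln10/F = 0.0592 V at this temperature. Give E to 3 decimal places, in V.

+1.380 V

The Pd²⁺/Pd couple has the more positive E°, so it is the cathode; Fe²⁺/Fe is the anode.
E°cell = +0.926 − (−0.435) = +1.361 V, with n = 2 electrons transferred.
For the overall reaction Pd²⁺(aq) + Fe(s) → Pd(s) + Fe²⁺(aq), Q = [Fe²⁺(aq)] / [Pd²⁺(aq)] = 0.23, giving log Q = −0.639.
Applying E = E° − (RT ln10/nF)·log Q gives +1.361 − (0.0592/2)(−0.639) = +1.380 V.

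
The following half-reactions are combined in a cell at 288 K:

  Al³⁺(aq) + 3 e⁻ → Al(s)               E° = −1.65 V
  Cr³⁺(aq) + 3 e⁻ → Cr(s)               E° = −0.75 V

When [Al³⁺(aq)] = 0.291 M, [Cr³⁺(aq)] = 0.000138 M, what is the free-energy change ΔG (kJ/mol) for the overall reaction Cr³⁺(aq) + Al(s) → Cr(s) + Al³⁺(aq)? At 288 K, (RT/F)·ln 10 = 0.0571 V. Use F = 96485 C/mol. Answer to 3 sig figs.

−242 kJ/mol

With Cr³⁺/Cr reduced at the cathode, E°cell = −0.75 − (−1.65) = +0.90 V and n = 3.
Q = [Al³⁺(aq)] / [Cr³⁺(aq)] = 2.11×10^3, so log Q = 3.324 and E = +0.90 − (0.0571/3)(3.324) = +0.8367 V.
Then ΔG = −nFE = −3 × 96485 × +0.8367 J/mol = −242 kJ/mol.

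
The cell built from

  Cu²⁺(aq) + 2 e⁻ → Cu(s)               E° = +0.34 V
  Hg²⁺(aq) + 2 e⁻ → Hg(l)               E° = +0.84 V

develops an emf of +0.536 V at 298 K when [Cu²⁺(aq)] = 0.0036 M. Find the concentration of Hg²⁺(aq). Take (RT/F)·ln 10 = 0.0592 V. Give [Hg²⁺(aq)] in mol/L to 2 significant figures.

0.059 M

With Hg²⁺/Hg at the cathode and Cu²⁺/Cu at the anode, E°cell = +0.84 − (+0.34) = +0.50 V (n = 2).
Rearranging E = E° − (0.0592/n)·log Q gives log Q = 2(+0.50 − (+0.536))/0.0592 = −1.216.
The balanced reaction is Hg²⁺(aq) + Cu(s) → Hg(l) + Cu²⁺(aq), so Q = [Cu²⁺(aq)] / [Hg²⁺(aq)].
Isolating [Hg²⁺(aq)] in Q = 10^{−1.216} yields log [Hg²⁺(aq)] = −1.228, i.e. 0.059 M.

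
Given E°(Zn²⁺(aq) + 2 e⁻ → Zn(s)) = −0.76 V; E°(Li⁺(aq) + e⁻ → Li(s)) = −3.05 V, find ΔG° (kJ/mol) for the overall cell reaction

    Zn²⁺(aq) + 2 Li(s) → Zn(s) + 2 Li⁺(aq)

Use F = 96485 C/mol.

−442 kJ/mol

In the reaction as written Zn²⁺(aq) is reduced, so the Zn²⁺/Zn couple is the cathode and Li⁺/Li is the anode.
E°cell = −0.76 − (−3.05) = +2.29 V; balancing electrons gives n = 2.
ΔG° = −nFE°cell = −(2)(96485)(+2.29) J/mol = −442 kJ/mol.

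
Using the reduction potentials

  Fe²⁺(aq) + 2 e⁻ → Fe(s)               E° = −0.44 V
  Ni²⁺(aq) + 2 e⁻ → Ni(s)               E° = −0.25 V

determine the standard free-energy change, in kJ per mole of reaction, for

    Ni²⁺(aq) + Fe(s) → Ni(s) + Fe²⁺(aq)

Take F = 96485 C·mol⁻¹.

−36.7 kJ/mol

In the reaction as written Ni²⁺(aq) is reduced, so the Ni²⁺/Ni couple is the cathode and Fe²⁺/Fe is the anode.
E°cell = −0.25 − (−0.44) = +0.19 V; balancing electrons gives n = 2.
ΔG° = −nFE°cell = −(2)(96485)(+0.19) J/mol = −36.7 kJ/mol.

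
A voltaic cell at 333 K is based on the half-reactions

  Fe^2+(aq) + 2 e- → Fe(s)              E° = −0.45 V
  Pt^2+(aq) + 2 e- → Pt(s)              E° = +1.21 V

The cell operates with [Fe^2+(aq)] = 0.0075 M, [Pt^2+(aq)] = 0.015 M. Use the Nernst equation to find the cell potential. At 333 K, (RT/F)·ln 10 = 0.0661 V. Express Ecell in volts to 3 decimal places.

Since E°(Pt²⁺/Pt) > E°(Fe²⁺/Fe), Pt²⁺/Pt serves as the cathode.
E°cell = E°cat − E°an = +1.21 − (−0.45) = +1.66 V; n = 2.
The balanced reaction is Pt^2+(aq) + Fe(s) → Pt(s) + Fe^2+(aq), so Q = [Fe^2+(aq)] / [Pt^2+(aq)] = 0.5 and log Q = −0.301.
E = E° − (0.0661/n)·log Q = +1.66 − (0.0661/2)(−0.301) = +1.670 V.

+1.670 V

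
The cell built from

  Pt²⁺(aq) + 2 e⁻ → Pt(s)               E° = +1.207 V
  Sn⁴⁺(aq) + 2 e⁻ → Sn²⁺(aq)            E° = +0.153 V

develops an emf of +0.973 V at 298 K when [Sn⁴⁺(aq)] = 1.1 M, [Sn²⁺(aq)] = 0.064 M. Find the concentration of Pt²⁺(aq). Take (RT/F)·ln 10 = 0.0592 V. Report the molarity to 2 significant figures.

The Pt²⁺/Pt couple has the larger reduction potential, so it is the cathode: E°cell = +1.207 − (+0.153) = +1.054 V and n = 2.
Rearranging E = E° − (0.0592/n)·log Q gives log Q = 2(+1.054 − (+0.973))/0.0592 = 2.736.
For Pt²⁺(aq) + Sn²⁺(aq) → Pt(s) + Sn⁴⁺(aq), the reaction quotient is Q = [Sn⁴⁺(aq)] / ([Pt²⁺(aq)]·[Sn²⁺(aq)]).
Isolating [Pt²⁺(aq)] in Q = 10^{2.736} yields log [Pt²⁺(aq)] = −1.501, i.e. 0.032 M.

0.032 M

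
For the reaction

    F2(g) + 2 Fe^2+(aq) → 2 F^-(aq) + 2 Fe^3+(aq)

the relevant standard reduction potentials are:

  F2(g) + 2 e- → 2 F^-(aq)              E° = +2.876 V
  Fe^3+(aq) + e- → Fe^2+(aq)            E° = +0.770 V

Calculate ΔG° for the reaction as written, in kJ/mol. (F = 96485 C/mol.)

−406 kJ/mol

In the reaction as written F2(g) is reduced, so the F₂/F⁻ couple is the cathode and Fe³⁺/Fe²⁺ is the anode.
E°cell = +2.876 − (+0.770) = +2.106 V; balancing electrons gives n = 2.
ΔG° = −nFE°cell = −(2)(96485)(+2.106) J/mol = −406 kJ/mol.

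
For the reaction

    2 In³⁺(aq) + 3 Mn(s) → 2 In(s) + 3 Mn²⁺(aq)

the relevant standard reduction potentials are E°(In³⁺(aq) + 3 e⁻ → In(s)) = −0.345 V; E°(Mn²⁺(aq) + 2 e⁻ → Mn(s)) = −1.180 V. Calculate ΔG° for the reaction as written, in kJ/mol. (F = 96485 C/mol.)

In the reaction as written In³⁺(aq) is reduced, so the In³⁺/In couple is the cathode and Mn²⁺/Mn is the anode.
E°cell = −0.345 − (−1.180) = +0.835 V; balancing electrons gives n = 6.
ΔG° = −nFE°cell = −(6)(96485)(+0.835) J/mol = −483 kJ/mol.

−483 kJ/mol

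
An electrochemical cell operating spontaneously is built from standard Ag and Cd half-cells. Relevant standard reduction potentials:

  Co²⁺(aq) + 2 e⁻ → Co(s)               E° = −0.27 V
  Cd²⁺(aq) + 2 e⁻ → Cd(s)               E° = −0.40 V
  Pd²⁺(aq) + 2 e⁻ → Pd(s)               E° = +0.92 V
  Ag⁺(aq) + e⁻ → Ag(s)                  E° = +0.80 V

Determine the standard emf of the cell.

+1.20 V

Of the two couples in this cell, the one with the more positive reduction potential is reduced at the cathode: here that is Ag⁺/Ag (+0.80 V); Cd²⁺/Cd (−0.40 V) is the anode.
E°cell = E°(cathode) − E°(anode) = +0.80 − (−0.40) = +1.20 V.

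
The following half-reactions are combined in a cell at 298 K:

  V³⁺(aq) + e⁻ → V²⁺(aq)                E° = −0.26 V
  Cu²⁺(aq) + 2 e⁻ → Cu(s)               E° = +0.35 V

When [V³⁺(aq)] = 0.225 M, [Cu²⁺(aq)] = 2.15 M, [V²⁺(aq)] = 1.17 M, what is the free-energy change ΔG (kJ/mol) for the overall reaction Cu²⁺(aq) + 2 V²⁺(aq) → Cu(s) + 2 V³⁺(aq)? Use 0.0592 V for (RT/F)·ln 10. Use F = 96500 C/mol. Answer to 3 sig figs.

With Cu²⁺/Cu reduced at the cathode, E°cell = +0.35 − (−0.26) = +0.61 V and n = 2.
Here Q = [V³⁺(aq)]^2 / ([Cu²⁺(aq)]·[V²⁺(aq)]^2) = 0.0172 (log Q = −1.764), giving E = +0.61 − (0.0592/2)·(−1.764) = +0.6622 V.
Then ΔG = −nFE = −2 × 96500 × +0.6622 J/mol = −128 kJ/mol.

−128 kJ/mol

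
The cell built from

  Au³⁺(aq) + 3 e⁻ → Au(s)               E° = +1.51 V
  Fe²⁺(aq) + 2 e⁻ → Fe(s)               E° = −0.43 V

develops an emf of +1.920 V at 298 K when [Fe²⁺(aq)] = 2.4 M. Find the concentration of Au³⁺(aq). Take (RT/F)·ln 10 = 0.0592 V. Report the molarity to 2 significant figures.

Au³⁺/Au is the cathode (higher E°); E°cell = +1.51 − (−0.43) = +1.94 V with n = 6.
Since E = E° − (0.0592/n)·log Q, log Q = n(E° − E)/0.0592 = 2.027.
The balanced reaction is 2 Au³⁺(aq) + 3 Fe(s) → 2 Au(s) + 3 Fe²⁺(aq), so Q = [Fe²⁺(aq)]^3 / [Au³⁺(aq)]^2.
Isolating [Au³⁺(aq)] in Q = 10^{2.027} yields log [Au³⁺(aq)] = −0.443, i.e. 0.36 M.

0.36 M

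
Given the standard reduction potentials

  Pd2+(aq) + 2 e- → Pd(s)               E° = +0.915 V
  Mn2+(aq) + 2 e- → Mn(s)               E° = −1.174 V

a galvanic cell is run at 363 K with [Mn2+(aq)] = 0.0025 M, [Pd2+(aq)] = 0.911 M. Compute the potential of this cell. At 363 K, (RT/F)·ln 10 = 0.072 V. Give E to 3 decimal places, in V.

+2.181 V

Pd²⁺/Pd is reduced (cathode, E° = +0.915 V) and Mn²⁺/Mn is oxidized (anode).
E°cell = +0.915 − (−1.174) = +2.089 V, with n = 2 electrons transferred.
Balancing gives Pd2+(aq) + Mn(s) → Pd(s) + Mn2+(aq); hence Q = [Mn2+(aq)] / [Pd2+(aq)] = 0.00274 (log Q = −2.562).
By the Nernst equation, E = +2.089 − (0.072/2)·(−2.562) = +2.181 V.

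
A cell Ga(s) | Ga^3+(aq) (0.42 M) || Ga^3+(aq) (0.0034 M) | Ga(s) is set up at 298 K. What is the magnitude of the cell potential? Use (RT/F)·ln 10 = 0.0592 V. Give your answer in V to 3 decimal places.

0.041 V

For a concentration cell E°cell = 0, since both electrodes use the same couple.
The compartment with the higher Ga^3+(aq) concentration (0.42 M) acts as the cathode; ions are reduced there and produced at the dilute (0.0034 M) anode.
With n = 3, Ecell = −(0.0592/3)·log([dilute]/[conc]) = −(0.0592/3)·log(0.0034/0.42) = +0.041 V.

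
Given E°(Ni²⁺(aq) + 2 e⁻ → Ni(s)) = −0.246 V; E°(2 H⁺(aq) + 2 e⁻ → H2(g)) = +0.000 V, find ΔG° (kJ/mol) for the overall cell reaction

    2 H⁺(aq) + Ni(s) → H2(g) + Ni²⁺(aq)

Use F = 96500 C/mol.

In the reaction as written H⁺(aq) is reduced, so the 2H⁺/H₂ couple is the cathode and Ni²⁺/Ni is the anode.
E°cell = +0.000 − (−0.246) = +0.246 V; balancing electrons gives n = 2.
ΔG° = −nFE°cell = −(2)(96500)(+0.246) J/mol = −47.5 kJ/mol.

−47.5 kJ/mol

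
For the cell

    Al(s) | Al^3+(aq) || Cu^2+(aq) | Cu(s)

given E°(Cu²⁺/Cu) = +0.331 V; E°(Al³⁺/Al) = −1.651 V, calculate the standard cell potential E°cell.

+1.982 V

By convention the left-hand electrode in cell notation is the anode (oxidation) and the right-hand electrode is the cathode (reduction).
E°cell = E°(right) − E°(left) = +0.331 − (−1.651) = +1.982 V.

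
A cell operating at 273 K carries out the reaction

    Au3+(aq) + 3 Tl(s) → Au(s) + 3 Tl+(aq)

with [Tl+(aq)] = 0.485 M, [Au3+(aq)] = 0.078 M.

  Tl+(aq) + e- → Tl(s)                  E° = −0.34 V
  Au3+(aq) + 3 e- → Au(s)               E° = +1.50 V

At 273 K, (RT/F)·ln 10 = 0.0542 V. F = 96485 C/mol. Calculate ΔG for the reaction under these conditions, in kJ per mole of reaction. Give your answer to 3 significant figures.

With Au³⁺/Au reduced at the cathode, E°cell = +1.50 − (−0.34) = +1.84 V and n = 3.
The reaction quotient is [Tl+(aq)]^3 / [Au3+(aq)] = 1.46; by Nernst, E = +1.84 − (0.0542/3)(0.165) = +1.8370 V.
Finally ΔG = −nFE = −(3)(96485 C/mol)(+1.8370 V) = −532 kJ/mol.

−532 kJ/mol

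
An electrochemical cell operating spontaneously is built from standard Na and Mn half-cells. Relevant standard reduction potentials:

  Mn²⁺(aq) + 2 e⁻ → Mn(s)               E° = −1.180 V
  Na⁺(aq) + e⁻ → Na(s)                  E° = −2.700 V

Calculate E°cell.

+1.520 V

The Mn²⁺/Mn couple has the higher E°, so Mn ion is reduced (cathode) and Na is oxidized (anode).
E°cell = E°(cathode) − E°(anode) = −1.180 − (−2.700) = +1.520 V.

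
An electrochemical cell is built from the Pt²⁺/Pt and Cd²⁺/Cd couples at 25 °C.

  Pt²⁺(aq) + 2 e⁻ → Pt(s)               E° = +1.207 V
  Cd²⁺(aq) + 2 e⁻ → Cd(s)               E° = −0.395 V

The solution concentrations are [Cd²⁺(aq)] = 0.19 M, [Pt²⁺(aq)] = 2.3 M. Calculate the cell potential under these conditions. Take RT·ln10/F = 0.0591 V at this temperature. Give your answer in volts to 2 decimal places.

Since E°(Pt²⁺/Pt) > E°(Cd²⁺/Cd), Pt²⁺/Pt serves as the cathode.
E°cell = +1.207 − (−0.395) = +1.602 V, with n = 2 electrons transferred.
For the overall reaction Pt²⁺(aq) + Cd(s) → Pt(s) + Cd²⁺(aq), Q = [Cd²⁺(aq)] / [Pt²⁺(aq)] = 0.0826, giving log Q = −1.083.
E = E° − (0.0591/n)·log Q = +1.602 − (0.0591/2)(−1.083) = +1.63 V.

+1.63 V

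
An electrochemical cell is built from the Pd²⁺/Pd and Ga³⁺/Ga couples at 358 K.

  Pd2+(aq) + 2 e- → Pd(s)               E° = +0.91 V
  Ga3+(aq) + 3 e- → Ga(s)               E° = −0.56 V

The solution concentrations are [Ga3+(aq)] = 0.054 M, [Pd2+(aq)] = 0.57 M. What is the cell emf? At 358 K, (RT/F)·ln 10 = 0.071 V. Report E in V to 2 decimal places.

+1.49 V

The Pd²⁺/Pd couple has the more positive E°, so it is the cathode; Ga³⁺/Ga is the anode.
The standard potential is +0.91 − (−0.56) = +1.47 V and the balanced reaction transfers n = 6 electrons.
For the overall reaction 3 Pd2+(aq) + 2 Ga(s) → 3 Pd(s) + 2 Ga3+(aq), Q = [Ga3+(aq)]^2 / [Pd2+(aq)]^3 = 0.0157, giving log Q = −1.803.
E = E° − (0.071/n)·log Q = +1.47 − (0.071/6)(−1.803) = +1.49 V.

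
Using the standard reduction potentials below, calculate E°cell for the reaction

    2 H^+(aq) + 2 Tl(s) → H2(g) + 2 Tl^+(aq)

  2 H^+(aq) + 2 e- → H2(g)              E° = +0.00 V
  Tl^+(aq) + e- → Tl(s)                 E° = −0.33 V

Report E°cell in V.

In the reaction as written, H^+(aq) is reduced (cathode) and Tl^+(aq) is produced by oxidation at the anode.
E°cell = E°(cathode) − E°(anode) = +0.00 − (−0.33) = +0.33 V.

+0.33 V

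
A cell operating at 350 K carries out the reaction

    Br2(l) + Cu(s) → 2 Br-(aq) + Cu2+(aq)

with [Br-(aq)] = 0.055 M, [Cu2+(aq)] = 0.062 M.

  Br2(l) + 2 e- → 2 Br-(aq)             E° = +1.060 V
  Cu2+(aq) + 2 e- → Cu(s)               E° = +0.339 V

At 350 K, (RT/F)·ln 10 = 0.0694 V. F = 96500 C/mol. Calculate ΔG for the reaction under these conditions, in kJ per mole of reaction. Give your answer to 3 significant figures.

−164 kJ/mol

With Br₂/Br⁻ reduced at the cathode, E°cell = +1.060 − (+0.339) = +0.721 V and n = 2.
The reaction quotient is [Br-(aq)]^2·[Cu2+(aq)] = 0.000188; by Nernst, E = +0.721 − (0.0694/2)(−3.727) = +0.8503 V.
Finally ΔG = −nFE = −(2)(96500 C/mol)(+0.8503 V) = −164 kJ/mol.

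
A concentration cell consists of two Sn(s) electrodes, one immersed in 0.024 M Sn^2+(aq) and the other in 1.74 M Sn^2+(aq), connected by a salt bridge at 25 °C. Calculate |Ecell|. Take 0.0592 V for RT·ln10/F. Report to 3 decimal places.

For a concentration cell E°cell = 0, since both electrodes use the same couple.
The compartment with the higher Sn^2+(aq) concentration (1.74 M) acts as the cathode; ions are reduced there and produced at the dilute (0.024 M) anode.
With n = 2, Ecell = −(0.0592/2)·log([dilute]/[conc]) = −(0.0592/2)·log(0.024/1.74) = +0.055 V.

0.055 V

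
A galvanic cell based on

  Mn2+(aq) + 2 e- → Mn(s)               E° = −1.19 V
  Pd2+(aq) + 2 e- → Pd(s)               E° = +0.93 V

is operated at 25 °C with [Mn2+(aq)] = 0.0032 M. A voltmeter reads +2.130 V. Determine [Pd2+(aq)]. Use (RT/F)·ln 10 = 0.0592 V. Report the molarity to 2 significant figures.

The Pd²⁺/Pd couple has the larger reduction potential, so it is the cathode: E°cell = +0.93 − (−1.19) = +2.12 V and n = 2.
Since E = E° − (0.0592/n)·log Q, log Q = n(E° − E)/0.0592 = −0.338.
Balancing electrons gives Pd2+(aq) + Mn(s) → Pd(s) + Mn2+(aq); thus Q = [Mn2+(aq)] / [Pd2+(aq)].
Isolating [Pd2+(aq)] in Q = 10^{−0.338} yields log [Pd2+(aq)] = −2.157, i.e. 0.0070 M.

0.0070 M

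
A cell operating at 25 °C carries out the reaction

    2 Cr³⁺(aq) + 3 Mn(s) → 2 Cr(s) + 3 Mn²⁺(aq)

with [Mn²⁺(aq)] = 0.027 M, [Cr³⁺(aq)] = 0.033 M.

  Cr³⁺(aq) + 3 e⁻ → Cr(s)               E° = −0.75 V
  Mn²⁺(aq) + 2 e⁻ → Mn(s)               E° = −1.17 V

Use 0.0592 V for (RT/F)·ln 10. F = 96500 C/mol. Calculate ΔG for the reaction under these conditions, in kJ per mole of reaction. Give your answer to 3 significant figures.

E°cell = −0.75 − (−1.17) = +0.42 V; the balanced reaction transfers n = 6 electrons.
Q = [Mn²⁺(aq)]^3 / [Cr³⁺(aq)]^2 = 0.0181, so log Q = −1.743 and E = +0.42 − (0.0592/6)(−1.743) = +0.4372 V.
Finally ΔG = −nFE = −(6)(96500 C/mol)(+0.4372 V) = −253 kJ/mol.

−253 kJ/mol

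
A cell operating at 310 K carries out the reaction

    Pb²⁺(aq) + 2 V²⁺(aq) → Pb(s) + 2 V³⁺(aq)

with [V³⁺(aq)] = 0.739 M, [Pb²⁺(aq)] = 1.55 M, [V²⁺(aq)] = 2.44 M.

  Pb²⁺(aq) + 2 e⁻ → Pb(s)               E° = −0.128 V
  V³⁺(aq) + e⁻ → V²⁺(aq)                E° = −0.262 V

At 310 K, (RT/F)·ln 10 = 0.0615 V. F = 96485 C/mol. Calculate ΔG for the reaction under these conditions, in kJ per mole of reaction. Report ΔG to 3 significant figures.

The standard cell potential is −0.128 − (−0.262) = +0.134 V, with n = 2 electrons in the balanced equation.
Q = [V³⁺(aq)]^2 / ([Pb²⁺(aq)]·[V²⁺(aq)]^2) = 0.0592, so log Q = −1.228 and E = +0.134 − (0.0615/2)(−1.228) = +0.1718 V.
Then ΔG = −nFE = −2 × 96485 × +0.1718 J/mol = −33.2 kJ/mol.

−33.2 kJ/mol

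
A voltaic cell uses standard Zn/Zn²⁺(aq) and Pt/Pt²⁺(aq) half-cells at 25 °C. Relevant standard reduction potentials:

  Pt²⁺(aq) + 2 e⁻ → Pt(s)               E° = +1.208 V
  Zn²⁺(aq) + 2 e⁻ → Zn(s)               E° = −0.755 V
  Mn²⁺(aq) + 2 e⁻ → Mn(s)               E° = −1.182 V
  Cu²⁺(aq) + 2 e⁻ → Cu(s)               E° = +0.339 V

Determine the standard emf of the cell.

+1.963 V

Of the two couples in this cell, the one with the more positive reduction potential is reduced at the cathode: here that is Pt²⁺/Pt (+1.208 V); Zn²⁺/Zn (−0.755 V) is the anode.
E°cell = E°(cathode) − E°(anode) = +1.208 − (−0.755) = +1.963 V.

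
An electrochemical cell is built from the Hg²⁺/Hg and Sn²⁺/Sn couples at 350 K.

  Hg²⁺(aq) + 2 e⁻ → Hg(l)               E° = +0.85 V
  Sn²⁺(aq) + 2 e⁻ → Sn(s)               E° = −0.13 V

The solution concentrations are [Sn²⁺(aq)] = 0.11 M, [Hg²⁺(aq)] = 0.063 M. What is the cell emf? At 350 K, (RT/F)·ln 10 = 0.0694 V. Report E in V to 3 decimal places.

The Hg²⁺/Hg couple has the more positive E°, so it is the cathode; Sn²⁺/Sn is the anode.
The standard potential is +0.85 − (−0.13) = +0.98 V and the balanced reaction transfers n = 2 electrons.
For the overall reaction Hg²⁺(aq) + Sn(s) → Hg(l) + Sn²⁺(aq), Q = [Sn²⁺(aq)] / [Hg²⁺(aq)] = 1.75, giving log Q = 0.242.
By the Nernst equation, E = +0.98 − (0.0694/2)·(0.242) = +0.972 V.

+0.972 V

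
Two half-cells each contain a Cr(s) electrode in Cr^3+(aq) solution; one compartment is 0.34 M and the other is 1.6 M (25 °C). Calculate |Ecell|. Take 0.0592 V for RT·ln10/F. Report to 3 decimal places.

0.013 V

For a concentration cell E°cell = 0, since both electrodes use the same couple.
The compartment with the higher Cr^3+(aq) concentration (1.6 M) acts as the cathode; ions are reduced there and produced at the dilute (0.34 M) anode.
With n = 3, Ecell = −(0.0592/3)·log([dilute]/[conc]) = −(0.0592/3)·log(0.34/1.6) = +0.013 V.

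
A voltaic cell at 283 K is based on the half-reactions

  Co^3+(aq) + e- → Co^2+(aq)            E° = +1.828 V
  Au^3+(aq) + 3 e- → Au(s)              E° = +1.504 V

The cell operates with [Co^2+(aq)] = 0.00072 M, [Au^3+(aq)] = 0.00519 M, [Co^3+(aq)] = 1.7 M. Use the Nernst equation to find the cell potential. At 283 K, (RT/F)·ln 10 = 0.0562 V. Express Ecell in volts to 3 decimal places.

+0.556 V

Since E°(Co³⁺/Co²⁺) > E°(Au³⁺/Au), Co³⁺/Co²⁺ serves as the cathode.
E°cell = E°cat − E°an = +1.828 − (+1.504) = +0.324 V; n = 3.
For the overall reaction 3 Co^3+(aq) + Au(s) → 3 Co^2+(aq) + Au^3+(aq), Q = ([Co^2+(aq)]^3·[Au^3+(aq)]) / [Co^3+(aq)]^3 = 3.94×10^−13, giving log Q = −12.404.
By the Nernst equation, E = +0.324 − (0.0562/3)·(−12.404) = +0.556 V.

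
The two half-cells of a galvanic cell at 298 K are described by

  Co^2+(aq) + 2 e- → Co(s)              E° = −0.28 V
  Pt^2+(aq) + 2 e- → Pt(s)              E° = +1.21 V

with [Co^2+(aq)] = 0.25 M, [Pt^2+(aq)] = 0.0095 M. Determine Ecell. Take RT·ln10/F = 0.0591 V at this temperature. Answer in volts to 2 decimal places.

+1.45 V

Pt²⁺/Pt is reduced (cathode, E° = +1.21 V) and Co²⁺/Co is oxidized (anode).
The standard potential is +1.21 − (−0.28) = +1.49 V and the balanced reaction transfers n = 2 electrons.
Balancing gives Pt^2+(aq) + Co(s) → Pt(s) + Co^2+(aq); hence Q = [Co^2+(aq)] / [Pt^2+(aq)] = 26.3 (log Q = 1.420).
Applying E = E° − (RT ln10/nF)·log Q gives +1.49 − (0.0591/2)(1.420) = +1.45 V.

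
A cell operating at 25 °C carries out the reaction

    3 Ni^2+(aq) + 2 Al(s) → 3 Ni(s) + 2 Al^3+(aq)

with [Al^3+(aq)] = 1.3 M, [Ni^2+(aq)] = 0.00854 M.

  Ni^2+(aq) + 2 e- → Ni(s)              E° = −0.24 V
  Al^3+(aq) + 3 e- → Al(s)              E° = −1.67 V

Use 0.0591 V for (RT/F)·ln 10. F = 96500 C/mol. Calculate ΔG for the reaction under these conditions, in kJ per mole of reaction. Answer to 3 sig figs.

−791 kJ/mol

E°cell = −0.24 − (−1.67) = +1.43 V; the balanced reaction transfers n = 6 electrons.
Here Q = [Al^3+(aq)]^2 / [Ni^2+(aq)]^3 = 2.71×10^6 (log Q = 6.434), giving E = +1.43 − (0.0591/6)·(6.434) = +1.3666 V.
Then ΔG = −nFE = −6 × 96500 × +1.3666 J/mol = −791 kJ/mol.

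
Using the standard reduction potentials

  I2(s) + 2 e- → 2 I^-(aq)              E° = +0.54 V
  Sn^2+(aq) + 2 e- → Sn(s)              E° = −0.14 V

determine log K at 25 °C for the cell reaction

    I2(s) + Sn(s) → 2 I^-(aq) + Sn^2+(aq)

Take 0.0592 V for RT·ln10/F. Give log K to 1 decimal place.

log K = 23.0

The I₂/I⁻ couple is reduced (cathode); E°cell = +0.54 − (−0.14) = +0.68 V with n = 2.
At equilibrium E = 0, so log K = nE°cell / 0.0592 = (2)(+0.68) / 0.0592 = 23.0.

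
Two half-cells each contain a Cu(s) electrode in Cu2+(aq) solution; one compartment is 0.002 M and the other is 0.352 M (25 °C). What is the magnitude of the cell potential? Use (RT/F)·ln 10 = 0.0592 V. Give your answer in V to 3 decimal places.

0.066 V

For a concentration cell E°cell = 0, since both electrodes use the same couple.
The compartment with the higher Cu2+(aq) concentration (0.352 M) acts as the cathode; ions are reduced there and produced at the dilute (0.002 M) anode.
With n = 2, Ecell = −(0.0592/2)·log([dilute]/[conc]) = −(0.0592/2)·log(0.002/0.352) = +0.066 V.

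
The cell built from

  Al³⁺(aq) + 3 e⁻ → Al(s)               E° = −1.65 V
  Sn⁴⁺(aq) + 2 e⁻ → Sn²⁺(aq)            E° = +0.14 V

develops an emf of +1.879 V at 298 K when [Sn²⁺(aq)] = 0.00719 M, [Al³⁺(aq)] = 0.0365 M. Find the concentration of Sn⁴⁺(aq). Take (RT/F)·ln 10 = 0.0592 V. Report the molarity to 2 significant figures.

0.80 M

Sn⁴⁺/Sn²⁺ is the cathode (higher E°); E°cell = +0.14 − (−1.65) = +1.79 V with n = 6.
Rearranging E = E° − (0.0592/n)·log Q gives log Q = 6(+1.79 − (+1.879))/0.0592 = −9.020.
Balancing electrons gives 3 Sn⁴⁺(aq) + 2 Al(s) → 3 Sn²⁺(aq) + 2 Al³⁺(aq); thus Q = ([Sn²⁺(aq)]^3·[Al³⁺(aq)]^2) / [Sn⁴⁺(aq)]^3.
Isolating [Sn⁴⁺(aq)] in Q = 10^{−9.020} yields log [Sn⁴⁺(aq)] = −0.095, i.e. 0.80 M.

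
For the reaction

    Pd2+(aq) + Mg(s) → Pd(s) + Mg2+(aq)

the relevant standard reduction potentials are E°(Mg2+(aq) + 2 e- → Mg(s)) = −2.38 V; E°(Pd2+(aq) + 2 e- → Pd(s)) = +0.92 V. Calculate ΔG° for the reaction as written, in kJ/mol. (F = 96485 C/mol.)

−637 kJ/mol

In the reaction as written Pd2+(aq) is reduced, so the Pd²⁺/Pd couple is the cathode and Mg²⁺/Mg is the anode.
E°cell = +0.92 − (−2.38) = +3.30 V; balancing electrons gives n = 2.
ΔG° = −nFE°cell = −(2)(96485)(+3.30) J/mol = −637 kJ/mol.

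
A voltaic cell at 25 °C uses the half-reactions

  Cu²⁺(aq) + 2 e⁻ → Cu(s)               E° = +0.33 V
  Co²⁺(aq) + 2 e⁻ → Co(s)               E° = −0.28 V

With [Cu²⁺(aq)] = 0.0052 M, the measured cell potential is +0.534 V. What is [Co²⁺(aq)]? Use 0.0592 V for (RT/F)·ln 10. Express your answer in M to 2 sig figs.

1.9 M

Cu²⁺/Cu is the cathode (higher E°); E°cell = +0.33 − (−0.28) = +0.61 V with n = 2.
From the Nernst equation, log Q = n(E° − E)/0.0592 = 2·(+0.61 − (+0.534))/0.0592 = 2.568.
For Cu²⁺(aq) + Co(s) → Cu(s) + Co²⁺(aq), the reaction quotient is Q = [Co²⁺(aq)] / [Cu²⁺(aq)].
Solving for the unknown gives log [Co²⁺(aq)] = 0.284, so [Co²⁺(aq)] ≈ 1.9 M.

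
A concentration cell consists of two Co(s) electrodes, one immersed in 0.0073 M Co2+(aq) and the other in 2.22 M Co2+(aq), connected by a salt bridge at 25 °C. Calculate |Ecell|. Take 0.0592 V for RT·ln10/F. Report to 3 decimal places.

For a concentration cell E°cell = 0, since both electrodes use the same couple.
The compartment with the higher Co2+(aq) concentration (2.22 M) acts as the cathode; ions are reduced there and produced at the dilute (0.0073 M) anode.
With n = 2, Ecell = −(0.0592/2)·log([dilute]/[conc]) = −(0.0592/2)·log(0.0073/2.22) = +0.073 V.

0.073 V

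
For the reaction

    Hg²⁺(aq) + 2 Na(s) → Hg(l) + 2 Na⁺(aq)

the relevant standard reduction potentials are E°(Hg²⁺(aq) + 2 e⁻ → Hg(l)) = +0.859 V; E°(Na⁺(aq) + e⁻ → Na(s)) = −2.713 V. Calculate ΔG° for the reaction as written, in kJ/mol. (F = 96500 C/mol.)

In the reaction as written Hg²⁺(aq) is reduced, so the Hg²⁺/Hg couple is the cathode and Na⁺/Na is the anode.
E°cell = +0.859 − (−2.713) = +3.572 V; balancing electrons gives n = 2.
ΔG° = −nFE°cell = −(2)(96500)(+3.572) J/mol = −689 kJ/mol.

−689 kJ/mol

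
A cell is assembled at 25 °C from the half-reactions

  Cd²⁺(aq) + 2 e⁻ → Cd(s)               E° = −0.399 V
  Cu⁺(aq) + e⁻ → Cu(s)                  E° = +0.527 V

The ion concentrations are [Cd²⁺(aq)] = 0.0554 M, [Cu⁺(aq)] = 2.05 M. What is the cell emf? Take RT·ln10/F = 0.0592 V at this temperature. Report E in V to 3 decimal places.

The Cu⁺/Cu couple has the more positive E°, so it is the cathode; Cd²⁺/Cd is the anode.
E°cell = +0.527 − (−0.399) = +0.926 V, with n = 2 electrons transferred.
Balancing gives 2 Cu⁺(aq) + Cd(s) → 2 Cu(s) + Cd²⁺(aq); hence Q = [Cd²⁺(aq)] / [Cu⁺(aq)]^2 = 0.0132 (log Q = −1.880).
E = E° − (0.0592/n)·log Q = +0.926 − (0.0592/2)(−1.880) = +0.982 V.

+0.982 V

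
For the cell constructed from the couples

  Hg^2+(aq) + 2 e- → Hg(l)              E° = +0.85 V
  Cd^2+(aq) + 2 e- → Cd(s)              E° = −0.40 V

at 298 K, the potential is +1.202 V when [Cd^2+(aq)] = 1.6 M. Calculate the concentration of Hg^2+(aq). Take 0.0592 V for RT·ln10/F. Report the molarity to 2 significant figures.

With Hg²⁺/Hg at the cathode and Cd²⁺/Cd at the anode, E°cell = +0.85 − (−0.40) = +1.25 V (n = 2).
Rearranging E = E° − (0.0592/n)·log Q gives log Q = 2(+1.25 − (+1.202))/0.0592 = 1.622.
For Hg^2+(aq) + Cd(s) → Hg(l) + Cd^2+(aq), the reaction quotient is Q = [Cd^2+(aq)] / [Hg^2+(aq)].
Solving for the unknown gives log [Hg^2+(aq)] = −1.418, so [Hg^2+(aq)] ≈ 0.038 M.

0.038 M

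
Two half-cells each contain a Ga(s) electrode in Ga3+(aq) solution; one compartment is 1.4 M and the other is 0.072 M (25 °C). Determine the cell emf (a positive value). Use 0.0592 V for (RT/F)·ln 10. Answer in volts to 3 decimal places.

0.025 V

For a concentration cell E°cell = 0, since both electrodes use the same couple.
The compartment with the higher Ga3+(aq) concentration (1.4 M) acts as the cathode; ions are reduced there and produced at the dilute (0.072 M) anode.
With n = 3, Ecell = −(0.0592/3)·log([dilute]/[conc]) = −(0.0592/3)·log(0.072/1.4) = +0.025 V.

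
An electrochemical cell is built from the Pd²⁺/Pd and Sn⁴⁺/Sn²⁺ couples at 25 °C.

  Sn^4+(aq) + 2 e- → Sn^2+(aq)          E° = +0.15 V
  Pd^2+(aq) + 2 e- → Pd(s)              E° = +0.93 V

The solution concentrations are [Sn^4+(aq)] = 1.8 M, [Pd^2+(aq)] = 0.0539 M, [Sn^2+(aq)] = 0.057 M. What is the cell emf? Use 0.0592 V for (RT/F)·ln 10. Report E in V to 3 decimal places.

+0.698 V

The Pd²⁺/Pd couple has the more positive E°, so it is the cathode; Sn⁴⁺/Sn²⁺ is the anode.
E°cell = E°cat − E°an = +0.93 − (+0.15) = +0.78 V; n = 2.
For the overall reaction Pd^2+(aq) + Sn^2+(aq) → Pd(s) + Sn^4+(aq), Q = [Sn^4+(aq)] / ([Pd^2+(aq)]·[Sn^2+(aq)]) = 586, giving log Q = 2.768.
E = E° − (0.0592/n)·log Q = +0.78 − (0.0592/2)(2.768) = +0.698 V.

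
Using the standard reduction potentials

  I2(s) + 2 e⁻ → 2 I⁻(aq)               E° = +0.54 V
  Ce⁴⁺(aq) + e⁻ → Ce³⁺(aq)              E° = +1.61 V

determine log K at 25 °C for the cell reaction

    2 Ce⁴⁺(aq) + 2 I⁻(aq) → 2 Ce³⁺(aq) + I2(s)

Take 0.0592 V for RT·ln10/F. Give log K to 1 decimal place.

The Ce⁴⁺/Ce³⁺ couple is reduced (cathode); E°cell = +1.61 − (+0.54) = +1.07 V with n = 2.
At equilibrium E = 0, so log K = nE°cell / 0.0592 = (2)(+1.07) / 0.0592 = 36.1.

log K = 36.1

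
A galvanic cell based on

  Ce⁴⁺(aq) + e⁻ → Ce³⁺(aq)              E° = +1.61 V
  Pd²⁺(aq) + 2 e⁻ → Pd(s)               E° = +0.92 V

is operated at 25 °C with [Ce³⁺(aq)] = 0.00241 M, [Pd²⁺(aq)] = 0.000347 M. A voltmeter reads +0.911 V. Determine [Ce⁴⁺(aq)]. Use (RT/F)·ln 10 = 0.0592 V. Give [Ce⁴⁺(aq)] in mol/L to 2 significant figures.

0.24 M

The Ce⁴⁺/Ce³⁺ couple has the larger reduction potential, so it is the cathode: E°cell = +1.61 − (+0.92) = +0.69 V and n = 2.
Since E = E° − (0.0592/n)·log Q, log Q = n(E° − E)/0.0592 = −7.466.
For 2 Ce⁴⁺(aq) + Pd(s) → 2 Ce³⁺(aq) + Pd²⁺(aq), the reaction quotient is Q = ([Ce³⁺(aq)]^2·[Pd²⁺(aq)]) / [Ce⁴⁺(aq)]^2.
Isolating [Ce⁴⁺(aq)] in Q = 10^{−7.466} yields log [Ce⁴⁺(aq)] = −0.615, i.e. 0.24 M.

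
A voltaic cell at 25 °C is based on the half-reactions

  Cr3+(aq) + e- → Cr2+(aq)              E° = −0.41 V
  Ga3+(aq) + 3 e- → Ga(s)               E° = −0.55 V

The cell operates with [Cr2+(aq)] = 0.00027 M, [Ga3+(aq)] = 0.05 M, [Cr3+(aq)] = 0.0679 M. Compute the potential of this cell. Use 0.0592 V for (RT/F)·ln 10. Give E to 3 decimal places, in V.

+0.308 V

Since E°(Cr³⁺/Cr²⁺) > E°(Ga³⁺/Ga), Cr³⁺/Cr²⁺ serves as the cathode.
E°cell = E°cat − E°an = −0.41 − (−0.55) = +0.14 V; n = 3.
For the overall reaction 3 Cr3+(aq) + Ga(s) → 3 Cr2+(aq) + Ga3+(aq), Q = ([Cr2+(aq)]^3·[Ga3+(aq)]) / [Cr3+(aq)]^3 = 3.14×10^−9, giving log Q = −8.503.
Applying E = E° − (RT ln10/nF)·log Q gives +0.14 − (0.0592/3)(−8.503) = +0.308 V.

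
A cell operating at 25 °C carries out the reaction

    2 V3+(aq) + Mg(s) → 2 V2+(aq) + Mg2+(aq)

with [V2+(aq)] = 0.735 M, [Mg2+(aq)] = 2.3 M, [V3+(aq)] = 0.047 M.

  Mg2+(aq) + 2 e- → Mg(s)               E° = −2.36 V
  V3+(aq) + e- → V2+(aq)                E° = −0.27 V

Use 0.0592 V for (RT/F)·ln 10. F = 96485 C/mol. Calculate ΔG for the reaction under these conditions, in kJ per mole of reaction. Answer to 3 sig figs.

E°cell = −0.27 − (−2.36) = +2.09 V; the balanced reaction transfers n = 2 electrons.
The reaction quotient is ([V2+(aq)]^2·[Mg2+(aq)]) / [V3+(aq)]^2 = 562; by Nernst, E = +2.09 − (0.0592/2)(2.750) = +2.0086 V.
ΔG = −nFE = −(2)(96485)(+2.0086) J/mol = −388 kJ/mol.

−388 kJ/mol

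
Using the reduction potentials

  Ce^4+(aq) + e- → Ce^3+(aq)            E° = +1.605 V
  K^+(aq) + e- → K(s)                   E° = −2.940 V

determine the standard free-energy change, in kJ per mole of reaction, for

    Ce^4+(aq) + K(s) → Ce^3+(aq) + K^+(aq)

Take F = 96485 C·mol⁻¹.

In the reaction as written Ce^4+(aq) is reduced, so the Ce⁴⁺/Ce³⁺ couple is the cathode and K⁺/K is the anode.
E°cell = +1.605 − (−2.940) = +4.545 V; balancing electrons gives n = 1.
ΔG° = −nFE°cell = −(1)(96485)(+4.545) J/mol = −439 kJ/mol.

−439 kJ/mol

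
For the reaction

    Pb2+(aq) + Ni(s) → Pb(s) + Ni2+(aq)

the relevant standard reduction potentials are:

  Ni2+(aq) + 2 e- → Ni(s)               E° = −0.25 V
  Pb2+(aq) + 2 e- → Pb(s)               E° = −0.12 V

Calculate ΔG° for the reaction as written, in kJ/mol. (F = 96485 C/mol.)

In the reaction as written Pb2+(aq) is reduced, so the Pb²⁺/Pb couple is the cathode and Ni²⁺/Ni is the anode.
E°cell = −0.12 − (−0.25) = +0.13 V; balancing electrons gives n = 2.
ΔG° = −nFE°cell = −(2)(96485)(+0.13) J/mol = −25.1 kJ/mol.

−25.1 kJ/mol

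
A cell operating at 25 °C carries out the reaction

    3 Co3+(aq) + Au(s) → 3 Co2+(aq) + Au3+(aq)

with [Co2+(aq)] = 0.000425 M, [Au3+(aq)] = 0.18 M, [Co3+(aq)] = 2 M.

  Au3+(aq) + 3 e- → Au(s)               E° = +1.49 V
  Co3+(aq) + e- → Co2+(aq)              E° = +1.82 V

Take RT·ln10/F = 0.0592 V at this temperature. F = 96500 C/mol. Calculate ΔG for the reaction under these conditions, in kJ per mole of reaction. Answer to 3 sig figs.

E°cell = +1.82 − (+1.49) = +0.33 V; the balanced reaction transfers n = 3 electrons.
Here Q = ([Co2+(aq)]^3·[Au3+(aq)]) / [Co3+(aq)]^3 = 1.73×10^−12 (log Q = −11.763), giving E = +0.33 − (0.0592/3)·(−11.763) = +0.5621 V.
Finally ΔG = −nFE = −(3)(96500 C/mol)(+0.5621 V) = −163 kJ/mol.

−163 kJ/mol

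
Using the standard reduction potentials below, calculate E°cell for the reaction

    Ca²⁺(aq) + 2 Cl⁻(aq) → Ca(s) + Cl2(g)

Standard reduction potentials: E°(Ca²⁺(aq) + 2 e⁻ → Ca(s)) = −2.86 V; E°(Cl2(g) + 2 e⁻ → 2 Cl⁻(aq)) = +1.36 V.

Ca²⁺(aq) gains electrons, so the Ca²⁺/Ca couple is the cathode; the Cl₂/Cl⁻ couple is the anode.
E°cell = E°(cathode) − E°(anode) = −2.86 − (+1.36) = −4.22 V.
The negative E°cell means the reaction is non-spontaneous in the direction written.

−4.22 V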